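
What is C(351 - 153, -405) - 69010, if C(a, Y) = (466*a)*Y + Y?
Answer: -37437955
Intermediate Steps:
C(a, Y) = Y + 466*Y*a (C(a, Y) = 466*Y*a + Y = Y + 466*Y*a)
C(351 - 153, -405) - 69010 = -405*(1 + 466*(351 - 153)) - 69010 = -405*(1 + 466*198) - 69010 = -405*(1 + 92268) - 69010 = -405*92269 - 69010 = -37368945 - 69010 = -37437955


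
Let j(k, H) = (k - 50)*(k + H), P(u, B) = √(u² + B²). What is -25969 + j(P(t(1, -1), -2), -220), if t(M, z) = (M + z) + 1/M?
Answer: -14964 - 270*√5 ≈ -15568.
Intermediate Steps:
t(M, z) = M + z + 1/M
P(u, B) = √(B² + u²)
j(k, H) = (-50 + k)*(H + k)
-25969 + j(P(t(1, -1), -2), -220) = -25969 + ((√((-2)² + (1 - 1 + 1/1)²))² - 50*(-220) - 50*√((-2)² + (1 - 1 + 1/1)²) - 220*√((-2)² + (1 - 1 + 1/1)²)) = -25969 + ((√(4 + (1 - 1 + 1)²))² + 11000 - 50*√(4 + (1 - 1 + 1)²) - 220*√(4 + (1 - 1 + 1)²)) = -25969 + ((√(4 + 1²))² + 11000 - 50*√(4 + 1²) - 220*√(4 + 1²)) = -25969 + ((√(4 + 1))² + 11000 - 50*√(4 + 1) - 220*√(4 + 1)) = -25969 + ((√5)² + 11000 - 50*√5 - 220*√5) = -25969 + (5 + 11000 - 50*√5 - 220*√5) = -25969 + (11005 - 270*√5) = -14964 - 270*√5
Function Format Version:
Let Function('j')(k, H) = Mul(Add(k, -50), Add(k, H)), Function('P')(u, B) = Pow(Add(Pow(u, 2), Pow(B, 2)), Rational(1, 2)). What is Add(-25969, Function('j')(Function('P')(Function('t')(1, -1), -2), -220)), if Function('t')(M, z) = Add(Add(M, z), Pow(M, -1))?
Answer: Add(-14964, Mul(-270, Pow(5, Rational(1, 2)))) ≈ -15568.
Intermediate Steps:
Function('t')(M, z) = Add(M, z, Pow(M, -1))
Function('P')(u, B) = Pow(Add(Pow(B, 2), Pow(u, 2)), Rational(1, 2))
Function('j')(k, H) = Mul(Add(-50, k), Add(H, k))
Add(-25969, Function('j')(Function('P')(Function('t')(1, -1), -2), -220)) = Add(-25969, Add(Pow(Pow(Add(Pow(-2, 2), Pow(Add(1, -1, Pow(1, -1)), 2)), Rational(1, 2)), 2), Mul(-50, -220), Mul(-50, Pow(Add(Pow(-2, 2), Pow(Add(1, -1, Pow(1, -1)), 2)), Rational(1, 2))), Mul(-220, Pow(Add(Pow(-2, 2), Pow(Add(1, -1, Pow(1, -1)), 2)), Rational(1, 2))))) = Add(-25969, Add(Pow(Pow(Add(4, Pow(Add(1, -1, 1), 2)), Rational(1, 2)), 2), 11000, Mul(-50, Pow(Add(4, Pow(Add(1, -1, 1), 2)), Rational(1, 2))), Mul(-220, Pow(Add(4, Pow(Add(1, -1, 1), 2)), Rational(1, 2))))) = Add(-25969, Add(Pow(Pow(Add(4, Pow(1, 2)), Rational(1, 2)), 2), 11000, Mul(-50, Pow(Add(4, Pow(1, 2)), Rational(1, 2))), Mul(-220, Pow(Add(4, Pow(1, 2)), Rational(1, 2))))) = Add(-25969, Add(Pow(Pow(Add(4, 1), Rational(1, 2)), 2), 11000, Mul(-50, Pow(Add(4, 1), Rational(1, 2))), Mul(-220, Pow(Add(4, 1), Rational(1, 2))))) = Add(-25969, Add(Pow(Pow(5, Rational(1, 2)), 2), 11000, Mul(-50, Pow(5, Rational(1, 2))), Mul(-220, Pow(5, Rational(1, 2))))) = Add(-25969, Add(5, 11000, Mul(-50, Pow(5, Rational(1, 2))), Mul(-220, Pow(5, Rational(1, 2))))) = Add(-25969, Add(11005, Mul(-270, Pow(5, Rational(1, 2))))) = Add(-14964, Mul(-270, Pow(5, Rational(1, 2))))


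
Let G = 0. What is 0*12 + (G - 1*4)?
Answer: -4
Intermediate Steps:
0*12 + (G - 1*4) = 0*12 + (0 - 1*4) = 0 + (0 - 4) = 0 - 4 = -4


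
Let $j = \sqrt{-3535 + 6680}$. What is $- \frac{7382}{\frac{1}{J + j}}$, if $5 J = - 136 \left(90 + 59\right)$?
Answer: $\frac{149588848}{5} - 7382 \sqrt{3145} \approx 2.9504 \cdot 10^{7}$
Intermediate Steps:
$j = \sqrt{3145} \approx 56.08$
$J = - \frac{20264}{5}$ ($J = \frac{\left(-136\right) \left(90 + 59\right)}{5} = \frac{\left(-136\right) 149}{5} = \frac{1}{5} \left(-20264\right) = - \frac{20264}{5} \approx -4052.8$)
$- \frac{7382}{\frac{1}{J + j}} = - \frac{7382}{\frac{1}{- \frac{20264}{5} + \sqrt{3145}}} = - 7382 \left(- \frac{20264}{5} + \sqrt{3145}\right) = \frac{149588848}{5} - 7382 \sqrt{3145}$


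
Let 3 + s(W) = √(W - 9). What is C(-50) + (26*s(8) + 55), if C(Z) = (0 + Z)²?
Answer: 2477 + 26*I ≈ 2477.0 + 26.0*I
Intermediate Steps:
s(W) = -3 + √(-9 + W) (s(W) = -3 + √(W - 9) = -3 + √(-9 + W))
C(Z) = Z²
C(-50) + (26*s(8) + 55) = (-50)² + (26*(-3 + √(-9 + 8)) + 55) = 2500 + (26*(-3 + √(-1)) + 55) = 2500 + (26*(-3 + I) + 55) = 2500 + ((-78 + 26*I) + 55) = 2500 + (-23 + 26*I) = 2477 + 26*I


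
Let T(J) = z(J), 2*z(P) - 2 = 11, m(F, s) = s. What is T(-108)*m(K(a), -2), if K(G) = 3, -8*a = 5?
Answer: -13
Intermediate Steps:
a = -5/8 (a = -⅛*5 = -5/8 ≈ -0.62500)
z(P) = 13/2 (z(P) = 1 + (½)*11 = 1 + 11/2 = 13/2)
T(J) = 13/2
T(-108)*m(K(a), -2) = (13/2)*(-2) = -13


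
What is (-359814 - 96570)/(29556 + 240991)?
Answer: -456384/270547 ≈ -1.6869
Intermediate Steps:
(-359814 - 96570)/(29556 + 240991) = -456384/270547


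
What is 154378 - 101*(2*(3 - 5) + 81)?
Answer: 146601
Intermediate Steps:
154378 - 101*(2*(3 - 5) + 81) = 154378 - 101*(2*(-2) + 81) = 154378 - 101*(-4 + 81) = 154378 - 101*77 = 154378 - 7777 = 146601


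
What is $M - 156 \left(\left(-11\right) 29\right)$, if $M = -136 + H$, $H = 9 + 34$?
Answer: $49671$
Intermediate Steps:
$H = 43$
$M = -93$ ($M = -136 + 43 = -93$)
$M - 156 \left(\left(-11\right) 29\right) = -93 - 156 \left(\left(-11\right) 29\right) = -93 - -49764 = -93 + 49764 = 49671$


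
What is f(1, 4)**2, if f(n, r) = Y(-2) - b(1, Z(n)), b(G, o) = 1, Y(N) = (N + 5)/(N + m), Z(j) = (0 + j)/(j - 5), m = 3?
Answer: 4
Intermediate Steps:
Z(j) = j/(-5 + j)
Y(N) = (5 + N)/(3 + N) (Y(N) = (N + 5)/(N + 3) = (5 + N)/(3 + N))
f(n, r) = 2 (f(n, r) = (5 - 2)/(3 - 2) - 1*1 = 3/1 - 1 = 1*3 - 1 = 3 - 1 = 2)
f(1, 4)**2 = 2**2 = 4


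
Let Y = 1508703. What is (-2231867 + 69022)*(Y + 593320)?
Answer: -4546349935435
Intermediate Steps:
(-2231867 + 69022)*(Y + 593320) = (-2231867 + 69022)*(1508703 + 593320) = -2162845*2102023 = -4546349935435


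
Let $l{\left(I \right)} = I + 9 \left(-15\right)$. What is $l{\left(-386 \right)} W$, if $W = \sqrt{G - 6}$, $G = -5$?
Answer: $- 521 i \sqrt{11} \approx - 1728.0 i$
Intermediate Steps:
$l{\left(I \right)} = -135 + I$ ($l{\left(I \right)} = I - 135 = -135 + I$)
$W = i \sqrt{11}$ ($W = \sqrt{-5 - 6} = \sqrt{-11} = i \sqrt{11} \approx 3.3166 i$)
$l{\left(-386 \right)} W = \left(-135 - 386\right) i \sqrt{11} = - 521 i \sqrt{11}$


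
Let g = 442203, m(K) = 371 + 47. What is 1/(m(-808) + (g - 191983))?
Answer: 1/250638 ≈ 3.9898e-6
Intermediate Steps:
m(K) = 418
1/(m(-808) + (g - 191983)) = 1/(418 + (442203 - 191983)) = 1/(418 + 250220) = 1/250638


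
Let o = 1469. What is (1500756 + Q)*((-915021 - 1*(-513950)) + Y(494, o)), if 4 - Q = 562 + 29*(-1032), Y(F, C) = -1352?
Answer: -615757895298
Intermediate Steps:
Q = 29370 (Q = 4 - (562 + 29*(-1032)) = 4 - (562 - 29928) = 4 - 1*(-29366) = 4 + 29366 = 29370)
(1500756 + Q)*((-915021 - 1*(-513950)) + Y(494, o)) = (1500756 + 29370)*((-915021 - 1*(-513950)) - 1352) = 1530126*((-915021 + 513950) - 1352) = 1530126*(-401071 - 1352) = 1530126*(-402423) = -615757895298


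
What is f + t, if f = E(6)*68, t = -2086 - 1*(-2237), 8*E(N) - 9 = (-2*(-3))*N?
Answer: 1067/2 ≈ 533.50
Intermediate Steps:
E(N) = 9/8 + 3*N/4 (E(N) = 9/8 + ((-2*(-3))*N)/8 = 9/8 + (6*N)/8 = 9/8 + 3*N/4)
t = 151 (t = -2086 + 2237 = 151)
f = 765/2 (f = (9/8 + (3/4)*6)*68 = (9/8 + 9/2)*68 = (45/8)*68 = 765/2 ≈ 382.50)
f + t = 765/2 + 151 = 1067/2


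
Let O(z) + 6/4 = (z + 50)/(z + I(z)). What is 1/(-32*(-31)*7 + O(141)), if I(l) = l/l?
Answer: 71/493013 ≈ 0.00014401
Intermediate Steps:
I(l) = 1
O(z) = -3/2 + (50 + z)/(1 + z) (O(z) = -3/2 + (z + 50)/(z + 1) = -3/2 + (50 + z)/(1 + z))
1/(-32*(-31)*7 + O(141)) = 1/(-32*(-31)*7 + (97 - 1*141)/(2*(1 + 141))) = 1/(992*7 + (1/2)*(97 - 141)/142) = 1/(6944 + (1/2)*(1/142)*(-44)) = 1/(6944 - 11/71) = 1/(493013/71) = 71/493013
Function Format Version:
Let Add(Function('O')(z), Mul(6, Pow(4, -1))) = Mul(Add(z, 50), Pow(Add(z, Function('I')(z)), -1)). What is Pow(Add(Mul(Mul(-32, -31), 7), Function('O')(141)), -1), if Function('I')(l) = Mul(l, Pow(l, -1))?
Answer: Rational(71, 493013) ≈ 0.00014401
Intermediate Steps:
Function('I')(l) = 1
Function('O')(z) = Add(Rational(-3, 2), Mul(Pow(Add(1, z), -1), Add(50, z))) (Function('O')(z) = Add(Rational(-3, 2), Mul(Add(z, 50), Pow(Add(z, 1), -1))) = Add(Rational(-3, 2), Mul(Add(50, z), Pow(Add(1, z), -1))) = Add(Rational(-3, 2), Mul(Pow(Add(1, z), -1), Add(50, z))))
Pow(Add(Mul(Mul(-32, -31), 7), Function('O')(141)), -1) = Pow(Add(Mul(Mul(-32, -31), 7), Mul(Rational(1, 2), Pow(Add(1, 141), -1), Add(97, Mul(-1, 141)))), -1) = Pow(Add(Mul(992, 7), Mul(Rational(1, 2), Pow(142, -1), Add(97, -141))), -1) = Pow(Add(6944, Mul(Rational(1, 2), Rational(1, 142), -44)), -1) = Pow(Add(6944, Rational(-11, 71)), -1) = Pow(Rational(493013, 71), -1) = Rational(71, 493013)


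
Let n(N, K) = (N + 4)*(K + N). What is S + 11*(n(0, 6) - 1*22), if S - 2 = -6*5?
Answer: -6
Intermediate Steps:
n(N, K) = (4 + N)*(K + N)
S = -28 (S = 2 - 6*5 = 2 - 30 = -28)
S + 11*(n(0, 6) - 1*22) = -28 + 11*((0² + 4*6 + 4*0 + 6*0) - 1*22) = -28 + 11*((0 + 24 + 0 + 0) - 22) = -28 + 11*(24 - 22) = -28 + 11*2 = -28 + 22 = -6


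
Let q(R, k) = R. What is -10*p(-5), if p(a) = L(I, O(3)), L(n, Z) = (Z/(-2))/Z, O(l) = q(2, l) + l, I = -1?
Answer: 5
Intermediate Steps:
O(l) = 2 + l
L(n, Z) = -1/2 (L(n, Z) = (Z*(-1/2))/Z = (-Z/2)/Z = -1/2)
p(a) = -1/2
-10*p(-5) = -10*(-1/2) = 5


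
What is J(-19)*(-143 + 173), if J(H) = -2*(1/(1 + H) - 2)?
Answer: 370/3 ≈ 123.33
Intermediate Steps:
J(H) = 4 - 2/(1 + H) (J(H) = -2*(-2 + 1/(1 + H)) = 4 - 2/(1 + H))
J(-19)*(-143 + 173) = (2*(1 + 2*(-19))/(1 - 19))*(-143 + 173) = (2*(1 - 38)/(-18))*30 = (2*(-1/18)*(-37))*30 = (37/9)*30 = 370/3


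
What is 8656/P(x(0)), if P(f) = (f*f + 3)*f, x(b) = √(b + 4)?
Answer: 4328/7 ≈ 618.29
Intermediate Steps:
x(b) = √(4 + b)
P(f) = f*(3 + f²) (P(f) = (f² + 3)*f = (3 + f²)*f = f*(3 + f²))
8656/P(x(0)) = 8656/((√(4 + 0)*(3 + (√(4 + 0))²))) = 8656/((√4*(3 + (√4)²))) = 8656/((2*(3 + 2²))) = 8656/((2*(3 + 4))) = 8656/((2*7)) = 8656/14 = 8656*(1/14) = 4328/7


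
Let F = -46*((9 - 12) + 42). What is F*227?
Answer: -407238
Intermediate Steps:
F = -1794 (F = -46*(-3 + 42) = -46*39 = -1794)
F*227 = -1794*227 = -407238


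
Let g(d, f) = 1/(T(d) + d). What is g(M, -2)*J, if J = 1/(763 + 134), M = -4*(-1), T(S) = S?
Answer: 1/7176 ≈ 0.00013935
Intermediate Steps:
M = 4
g(d, f) = 1/(2*d) (g(d, f) = 1/(d + d) = 1/(2*d))
J = 1/897 ≈ 0.0011148
g(M, -2)*J = ((1/2)/4)*(1/897) = ((1/2)*(1/4))*(1/897) = (1/8)*(1/897) = 1/7176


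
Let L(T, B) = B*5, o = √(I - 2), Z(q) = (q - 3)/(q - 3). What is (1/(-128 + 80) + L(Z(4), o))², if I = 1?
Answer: (-1 + 240*I)²/2304 ≈ -25.0 - 0.20833*I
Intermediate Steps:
Z(q) = 1 (Z(q) = (-3 + q)/(-3 + q) = 1)
o = I (o = √(1 - 2) = √(-1) = I ≈ 1.0*I)
L(T, B) = 5*B
(1/(-128 + 80) + L(Z(4), o))² = (1/(-128 + 80) + 5*I)² = (1/(-48) + 5*I)² = (-1/48 + 5*I)²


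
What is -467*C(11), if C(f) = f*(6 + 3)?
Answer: -46233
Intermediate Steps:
C(f) = 9*f (C(f) = f*9 = 9*f)
-467*C(11) = -4203*11 = -467*99 = -46233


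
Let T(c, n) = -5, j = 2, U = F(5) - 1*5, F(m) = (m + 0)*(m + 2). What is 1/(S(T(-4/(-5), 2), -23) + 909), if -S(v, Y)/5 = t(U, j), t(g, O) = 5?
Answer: 1/884 ≈ 0.0011312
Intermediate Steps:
F(m) = m*(2 + m)
U = 30 (U = 5*(2 + 5) - 1*5 = 5*7 - 5 = 35 - 5 = 30)
S(v, Y) = -25 (S(v, Y) = -5*5 = -25)
1/(S(T(-4/(-5), 2), -23) + 909) = 1/(-25 + 909) = 1/884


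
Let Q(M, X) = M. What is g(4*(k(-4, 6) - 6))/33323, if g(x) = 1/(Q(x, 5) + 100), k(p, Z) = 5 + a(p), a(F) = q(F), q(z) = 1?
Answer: 1/3332300 ≈ 3.0009e-7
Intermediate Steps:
a(F) = 1
k(p, Z) = 6 (k(p, Z) = 5 + 1 = 6)
g(x) = 1/(100 + x) (g(x) = 1/(x + 100) = 1/(100 + x))
g(4*(k(-4, 6) - 6))/33323 = 1/((100 + 4*(6 - 6))*33323) = (1/33323)/(100 + 4*0) = (1/33323)/(100 + 0) = (1/33323)/100 = (1/100)*(1/33323) = 1/3332300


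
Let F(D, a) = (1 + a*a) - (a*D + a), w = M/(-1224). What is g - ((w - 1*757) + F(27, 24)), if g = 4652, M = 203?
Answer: 6737099/1224 ≈ 5504.2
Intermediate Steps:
w = -203/1224 (w = 203/(-1224) = 203*(-1/1224) = -203/1224 ≈ -0.16585)
F(D, a) = 1 + a**2 - a - D*a (F(D, a) = (1 + a**2) - (D*a + a) = (1 + a**2) - (a + D*a) = (1 + a**2) + (-a - D*a) = 1 + a**2 - a - D*a)
g - ((w - 1*757) + F(27, 24)) = 4652 - ((-203/1224 - 1*757) + (1 + 24**2 - 1*24 - 1*27*24)) = 4652 - ((-203/1224 - 757) + (1 + 576 - 24 - 648)) = 4652 - (-926771/1224 - 95) = 4652 - 1*(-1043051/1224) = 4652 + 1043051/1224 = 6737099/1224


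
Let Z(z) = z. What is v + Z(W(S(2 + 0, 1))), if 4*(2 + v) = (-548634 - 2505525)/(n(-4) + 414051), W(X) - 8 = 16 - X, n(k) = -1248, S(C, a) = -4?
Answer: 1476939/61156 ≈ 24.150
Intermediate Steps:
W(X) = 24 - X (W(X) = 8 + (16 - X) = 24 - X)
v = -235429/61156 (v = -2 + ((-548634 - 2505525)/(-1248 + 414051))/4 = -2 + (-3054159/412803)/4 = -2 + (-3054159*1/412803)/4 = -2 + (¼)*(-113117/15289) = -2 - 113117/61156 = -235429/61156 ≈ -3.8496)
v + Z(W(S(2 + 0, 1))) = -235429/61156 + (24 - 1*(-4)) = -235429/61156 + (24 + 4) = -235429/61156 + 28 = 1476939/61156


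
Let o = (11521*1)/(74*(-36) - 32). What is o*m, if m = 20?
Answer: -57605/674 ≈ -85.467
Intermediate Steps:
o = -11521/2696 (o = 11521/(-2664 - 32) = 11521/(-2696) = 11521*(-1/2696) = -11521/2696 ≈ -4.2734)
o*m = -11521/2696*20 = -57605/674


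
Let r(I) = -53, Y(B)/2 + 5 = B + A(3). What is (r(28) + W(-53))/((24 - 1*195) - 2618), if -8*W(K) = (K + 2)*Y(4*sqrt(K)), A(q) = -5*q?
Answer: 308/2789 - 51*I*sqrt(53)/2789 ≈ 0.11043 - 0.13313*I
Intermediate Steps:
Y(B) = -40 + 2*B (Y(B) = -10 + 2*(B - 5*3) = -10 + 2*(B - 15) = -10 + 2*(-15 + B) = -10 + (-30 + 2*B) = -40 + 2*B)
W(K) = -(-40 + 8*sqrt(K))*(2 + K)/8 (W(K) = -(K + 2)*(-40 + 2*(4*sqrt(K)))/8 = -(2 + K)*(-40 + 8*sqrt(K))/8 = -(-40 + 8*sqrt(K))*(2 + K)/8)
(r(28) + W(-53))/((24 - 1*195) - 2618) = (-53 - (-5 + sqrt(-53))*(2 - 53))/((24 - 1*195) - 2618) = (-53 - 1*(-5 + I*sqrt(53))*(-51))/((24 - 195) - 2618) = (-53 + (-255 + 51*I*sqrt(53)))/(-171 - 2618) = (-308 + 51*I*sqrt(53))/(-2789) = (-308 + 51*I*sqrt(53))*(-1/2789) = 308/2789 - 51*I*sqrt(53)/2789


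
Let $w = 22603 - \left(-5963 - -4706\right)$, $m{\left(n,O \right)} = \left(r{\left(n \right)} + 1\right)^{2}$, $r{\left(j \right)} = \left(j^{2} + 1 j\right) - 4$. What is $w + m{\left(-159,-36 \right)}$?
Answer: $630988021$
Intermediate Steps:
$r{\left(j \right)} = -4 + j + j^{2}$ ($r{\left(j \right)} = \left(j^{2} + j\right) - 4 = \left(j + j^{2}\right) - 4 = -4 + j + j^{2}$)
$m{\left(n,O \right)} = \left(-3 + n + n^{2}\right)^{2}$ ($m{\left(n,O \right)} = \left(\left(-4 + n + n^{2}\right) + 1\right)^{2} = \left(-3 + n + n^{2}\right)^{2}$)
$w = 23860$ ($w = 22603 - \left(-5963 + 4706\right) = 22603 - -1257 = 22603 + 1257 = 23860$)
$w + m{\left(-159,-36 \right)} = 23860 + \left(-3 - 159 + \left(-159\right)^{2}\right)^{2} = 23860 + \left(-3 - 159 + 25281\right)^{2} = 23860 + 25119^{2} = 23860 + 630964161 = 630988021$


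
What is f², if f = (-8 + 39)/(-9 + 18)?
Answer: 961/81 ≈ 11.864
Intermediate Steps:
f = 31/9 ≈ 3.4444
f² = (31/9)² = 961/81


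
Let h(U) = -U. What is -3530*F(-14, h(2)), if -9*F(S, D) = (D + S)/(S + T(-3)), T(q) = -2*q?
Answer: 7060/9 ≈ 784.44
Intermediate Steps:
T(q) = -2*q
F(S, D) = -(D + S)/(9*(6 + S)) (F(S, D) = -(D + S)/(9*(S - 2*(-3))) = -(D + S)/(9*(S + 6)) = -(D + S)/(9*(6 + S)))
-3530*F(-14, h(2)) = -3530*(-(-1)*2 - 1*(-14))/(9*(6 - 14)) = -3530*(-1*(-2) + 14)/(9*(-8)) = -3530*(-1)*(2 + 14)/(9*8) = -3530*(-1)*16/(9*8) = -3530*(-2/9) = 7060/9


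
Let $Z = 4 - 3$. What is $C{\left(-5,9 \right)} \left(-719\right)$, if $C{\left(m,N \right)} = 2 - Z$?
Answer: $-719$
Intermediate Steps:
$Z = 1$ ($Z = 4 - 3 = 1$)
$C{\left(m,N \right)} = 1$ ($C{\left(m,N \right)} = 2 - 1 = 1$)
$C{\left(-5,9 \right)} \left(-719\right) = 1 \left(-719\right) = -719$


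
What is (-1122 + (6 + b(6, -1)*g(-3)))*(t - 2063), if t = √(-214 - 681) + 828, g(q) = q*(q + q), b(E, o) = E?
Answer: 1244880 - 1008*I*√895 ≈ 1.2449e+6 - 30156.0*I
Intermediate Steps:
g(q) = 2*q² (g(q) = q*(2*q) = 2*q²)
t = 828 + I*√895 (t = √(-895) + 828 = I*√895 + 828 = 828 + I*√895 ≈ 828.0 + 29.917*I)
(-1122 + (6 + b(6, -1)*g(-3)))*(t - 2063) = (-1122 + (6 + 6*(2*(-3)²)))*((828 + I*√895) - 2063) = (-1122 + (6 + 6*(2*9)))*(-1235 + I*√895) = (-1122 + (6 + 6*18))*(-1235 + I*√895) = (-1122 + (6 + 108))*(-1235 + I*√895) = (-1122 + 114)*(-1235 + I*√895) = -1008*(-1235 + I*√895) = 1244880 - 1008*I*√895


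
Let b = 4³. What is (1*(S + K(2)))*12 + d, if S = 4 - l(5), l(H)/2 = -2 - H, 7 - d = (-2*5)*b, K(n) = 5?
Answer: 923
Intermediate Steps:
b = 64
d = 647 (d = 7 - (-2*5)*64 = 7 - (-10)*64 = 7 - 1*(-640) = 7 + 640 = 647)
l(H) = -4 - 2*H (l(H) = 2*(-2 - H) = -4 - 2*H)
S = 18 (S = 4 - (-4 - 2*5) = 4 - (-4 - 10) = 4 - 1*(-14) = 4 + 14 = 18)
(1*(S + K(2)))*12 + d = (1*(18 + 5))*12 + 647 = (1*23)*12 + 647 = 23*12 + 647 = 276 + 647 = 923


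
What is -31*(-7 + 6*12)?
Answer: -2015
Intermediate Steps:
-31*(-7 + 6*12) = -31*(-7 + 72) = -31*65 = -2015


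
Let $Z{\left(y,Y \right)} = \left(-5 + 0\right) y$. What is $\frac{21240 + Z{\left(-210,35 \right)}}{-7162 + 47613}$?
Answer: $\frac{22290}{40451} \approx 0.55104$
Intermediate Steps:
$Z{\left(y,Y \right)} = - 5 y$
$\frac{21240 + Z{\left(-210,35 \right)}}{-7162 + 47613} = \frac{21240 - -1050}{-7162 + 47613} = \frac{21240 + 1050}{40451} = 22290 \cdot \frac{1}{40451} = \frac{22290}{40451}$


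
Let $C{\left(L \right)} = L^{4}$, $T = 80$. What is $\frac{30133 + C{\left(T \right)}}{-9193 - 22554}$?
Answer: $- \frac{40990133}{31747} \approx -1291.2$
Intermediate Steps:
$\frac{30133 + C{\left(T \right)}}{-9193 - 22554} = \frac{30133 + 80^{4}}{-9193 - 22554} = \frac{30133 + 40960000}{-31747} = 40990133 \left(- \frac{1}{31747}\right) = - \frac{40990133}{31747}$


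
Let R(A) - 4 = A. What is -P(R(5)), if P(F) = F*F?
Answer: -81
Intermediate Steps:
R(A) = 4 + A
P(F) = F**2
-P(R(5)) = -(4 + 5)**2 = -1*9**2 = -1*81 = -81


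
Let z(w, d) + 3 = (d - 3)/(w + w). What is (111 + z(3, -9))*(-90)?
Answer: -9540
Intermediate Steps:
z(w, d) = -3 + (-3 + d)/(2*w) (z(w, d) = -3 + (d - 3)/(w + w) = -3 + (-3 + d)/((2*w)) = -3 + (-3 + d)*(1/(2*w)) = -3 + (-3 + d)/(2*w))
(111 + z(3, -9))*(-90) = (111 + (1/2)*(-3 - 9 - 6*3)/3)*(-90) = (111 + (1/2)*(1/3)*(-3 - 9 - 18))*(-90) = (111 + (1/2)*(1/3)*(-30))*(-90) = (111 - 5)*(-90) = 106*(-90) = -9540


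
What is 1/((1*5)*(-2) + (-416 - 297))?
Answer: -1/723 ≈ -0.0013831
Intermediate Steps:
1/((1*5)*(-2) + (-416 - 297)) = 1/(5*(-2) - 713) = 1/(-10 - 713) = 1/(-723) = -1/723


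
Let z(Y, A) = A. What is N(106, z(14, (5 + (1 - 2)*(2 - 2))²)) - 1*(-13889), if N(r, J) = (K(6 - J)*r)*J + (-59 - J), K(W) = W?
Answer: -36545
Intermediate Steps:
N(r, J) = -59 - J + J*r*(6 - J) (N(r, J) = ((6 - J)*r)*J + (-59 - J) = (r*(6 - J))*J + (-59 - J) = J*r*(6 - J) + (-59 - J) = -59 - J + J*r*(6 - J))
N(106, z(14, (5 + (1 - 2)*(2 - 2))²)) - 1*(-13889) = (-59 - (5 + (1 - 2)*(2 - 2))² - 1*(5 + (1 - 2)*(2 - 2))²*106*(-6 + (5 + (1 - 2)*(2 - 2))²)) - 1*(-13889) = (-59 - (5 - 1*0)² - 1*(5 - 1*0)²*106*(-6 + (5 - 1*0)²)) + 13889 = (-59 - (5 + 0)² - 1*(5 + 0)²*106*(-6 + (5 + 0)²)) + 13889 = (-59 - 1*5² - 1*5²*106*(-6 + 5²)) + 13889 = (-59 - 1*25 - 1*25*106*(-6 + 25)) + 13889 = (-59 - 25 - 1*25*106*19) + 13889 = (-59 - 25 - 50350) + 13889 = -50434 + 13889 = -36545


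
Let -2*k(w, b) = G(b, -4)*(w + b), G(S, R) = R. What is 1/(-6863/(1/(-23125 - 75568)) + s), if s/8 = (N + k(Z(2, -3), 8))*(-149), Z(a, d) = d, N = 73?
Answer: 1/677231123 ≈ 1.4766e-9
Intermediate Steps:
k(w, b) = 2*b + 2*w (k(w, b) = -(-2)*(w + b) = -(-2)*(b + w) = -(-4*b - 4*w)/2 = 2*b + 2*w)
s = -98936 (s = 8*((73 + (2*8 + 2*(-3)))*(-149)) = 8*((73 + (16 - 6))*(-149)) = 8*((73 + 10)*(-149)) = 8*(83*(-149)) = 8*(-12367) = -98936)
1/(-6863/(1/(-23125 - 75568)) + s) = 1/(-6863/(1/(-23125 - 75568)) - 98936) = 1/(-6863/(1/(-98693)) - 98936) = 1/(-6863/(-1/98693) - 98936) = 1/(-6863*(-98693) - 98936) = 1/(677330059 - 98936) = 1/677231123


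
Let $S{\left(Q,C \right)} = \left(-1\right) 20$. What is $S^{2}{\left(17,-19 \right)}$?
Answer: $400$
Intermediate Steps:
$S{\left(Q,C \right)} = -20$
$S^{2}{\left(17,-19 \right)} = \left(-20\right)^{2} = 400$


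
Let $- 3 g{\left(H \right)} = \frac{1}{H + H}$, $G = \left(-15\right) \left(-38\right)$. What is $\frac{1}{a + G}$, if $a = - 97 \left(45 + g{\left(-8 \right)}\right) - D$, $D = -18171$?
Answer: $\frac{48}{689951} \approx 6.957 \cdot 10^{-5}$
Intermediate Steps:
$G = 570$
$g{\left(H \right)} = - \frac{1}{6 H}$ ($g{\left(H \right)} = - \frac{1}{3 \left(H + H\right)} = - \frac{1}{3 \cdot 2 H} = - \frac{\frac{1}{2} \frac{1}{H}}{3} = - \frac{1}{6 H}$)
$a = \frac{662591}{48}$ ($a = - 97 \left(45 - \frac{1}{6 \left(-8\right)}\right) - -18171 = - 97 \left(45 - - \frac{1}{48}\right) + 18171 = - 97 \left(45 + \frac{1}{48}\right) + 18171 = \left(-97\right) \frac{2161}{48} + 18171 = - \frac{209617}{48} + 18171 = \frac{662591}{48} \approx 13804.0$)
$\frac{1}{a + G} = \frac{1}{\frac{662591}{48} + 570} = \frac{1}{\frac{689951}{48}} = \frac{48}{689951}$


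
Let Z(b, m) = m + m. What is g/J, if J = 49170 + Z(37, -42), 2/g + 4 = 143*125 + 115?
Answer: 1/441430398 ≈ 2.2654e-9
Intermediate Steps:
Z(b, m) = 2*m
g = 1/8993 (g = 2/(-4 + (143*125 + 115)) = 2/(-4 + (17875 + 115)) = 2/(-4 + 17990) = 2/17986 = 2*(1/17986) = 1/8993 ≈ 0.00011120)
J = 49086 (J = 49170 + 2*(-42) = 49170 - 84 = 49086)
g/J = (1/8993)/49086 = (1/8993)*(1/49086) = 1/441430398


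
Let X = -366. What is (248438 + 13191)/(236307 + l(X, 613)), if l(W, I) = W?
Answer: 261629/235941 ≈ 1.1089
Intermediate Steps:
(248438 + 13191)/(236307 + l(X, 613)) = (248438 + 13191)/(236307 - 366) = 261629/235941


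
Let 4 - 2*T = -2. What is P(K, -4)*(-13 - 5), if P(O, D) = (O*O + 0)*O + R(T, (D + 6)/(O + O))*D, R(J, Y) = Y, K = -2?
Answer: 108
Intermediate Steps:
T = 3 (T = 2 - 1/2*(-2) = 2 + 1 = 3)
P(O, D) = O**3 + D*(6 + D)/(2*O) (P(O, D) = (O*O + 0)*O + ((D + 6)/(O + O))*D = (O**2 + 0)*O + ((6 + D)/((2*O)))*D = O**2*O + ((6 + D)*(1/(2*O)))*D = O**3 + ((6 + D)/(2*O))*D = O**3 + D*(6 + D)/(2*O))
P(K, -4)*(-13 - 5) = (((-2)**4 + (1/2)*(-4)*(6 - 4))/(-2))*(-13 - 5) = -(16 + (1/2)*(-4)*2)/2*(-18) = -(16 - 4)/2*(-18) = -1/2*12*(-18) = -6*(-18) = 108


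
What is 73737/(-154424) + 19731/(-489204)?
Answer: -3259947941/6295403208 ≈ -0.51783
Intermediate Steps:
73737/(-154424) + 19731/(-489204) = 73737*(-1/154424) + 19731*(-1/489204) = -73737/154424 - 6577/163068 = -3259947941/6295403208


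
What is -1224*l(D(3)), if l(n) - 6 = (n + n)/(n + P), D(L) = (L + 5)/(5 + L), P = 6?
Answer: -53856/7 ≈ -7693.7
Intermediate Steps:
D(L) = 1 (D(L) = (5 + L)/(5 + L) = 1)
l(n) = 6 + 2*n/(6 + n) (l(n) = 6 + (n + n)/(n + 6) = 6 + (2*n)/(6 + n) = 6 + 2*n/(6 + n))
-1224*l(D(3)) = -4896*(9 + 2*1)/(6 + 1) = -4896*(9 + 2)/7 = -4896*11/7 = -1224*44/7 = -53856/7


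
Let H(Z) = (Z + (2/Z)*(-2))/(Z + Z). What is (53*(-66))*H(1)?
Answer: 5247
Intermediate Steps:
H(Z) = (Z - 4/Z)/(2*Z) (H(Z) = (Z - 4/Z)/((2*Z)) = (Z - 4/Z)*(1/(2*Z)) = (Z - 4/Z)/(2*Z))
(53*(-66))*H(1) = (53*(-66))*(1/2 - 2/1**2) = -3498*(1/2 - 2*1) = -3498*(1/2 - 2) = -3498*(-3/2) = 5247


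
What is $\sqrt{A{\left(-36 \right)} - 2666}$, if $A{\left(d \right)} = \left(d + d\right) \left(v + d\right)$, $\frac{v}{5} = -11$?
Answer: $\sqrt{3886} \approx 62.338$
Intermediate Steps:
$v = -55$ ($v = 5 \left(-11\right) = -55$)
$A{\left(d \right)} = 2 d \left(-55 + d\right)$ ($A{\left(d \right)} = \left(d + d\right) \left(-55 + d\right) = 2 d \left(-55 + d\right)$)
$\sqrt{A{\left(-36 \right)} - 2666} = \sqrt{2 \left(-36\right) \left(-55 - 36\right) - 2666} = \sqrt{2 \left(-36\right) \left(-91\right) - 2666} = \sqrt{6552 - 2666} = \sqrt{3886}$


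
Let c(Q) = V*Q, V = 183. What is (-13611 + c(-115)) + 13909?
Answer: -20747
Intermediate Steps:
c(Q) = 183*Q
(-13611 + c(-115)) + 13909 = (-13611 + 183*(-115)) + 13909 = (-13611 - 21045) + 13909 = -34656 + 13909 = -20747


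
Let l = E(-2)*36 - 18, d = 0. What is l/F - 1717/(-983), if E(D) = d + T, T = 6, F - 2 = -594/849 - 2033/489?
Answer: -26255935879/388665421 ≈ -67.554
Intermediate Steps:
F = -395387/138387 (F = 2 + (-594/849 - 2033/489) = 2 + (-594*1/849 - 2033*1/489) = 2 + (-198/283 - 2033/489) = 2 - 672161/138387 = -395387/138387 ≈ -2.8571)
E(D) = 6 (E(D) = 0 + 6 = 6)
l = 198 (l = 6*36 - 18 = 216 - 18 = 198)
l/F - 1717/(-983) = 198/(-395387/138387) - 1717/(-983) = 198*(-138387/395387) - 1717*(-1/983) = -27400626/395387 + 1717/983 = -26255935879/388665421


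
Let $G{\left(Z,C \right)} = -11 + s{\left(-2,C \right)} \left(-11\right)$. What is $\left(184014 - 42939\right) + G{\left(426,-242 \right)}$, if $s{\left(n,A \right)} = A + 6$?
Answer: $143660$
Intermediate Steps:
$s{\left(n,A \right)} = 6 + A$
$G{\left(Z,C \right)} = -77 - 11 C$ ($G{\left(Z,C \right)} = -11 + \left(6 + C\right) \left(-11\right) = -11 - \left(66 + 11 C\right) = -77 - 11 C$)
$\left(184014 - 42939\right) + G{\left(426,-242 \right)} = \left(184014 - 42939\right) - -2585 = 141075 + \left(-77 + 2662\right) = 141075 + 2585 = 143660$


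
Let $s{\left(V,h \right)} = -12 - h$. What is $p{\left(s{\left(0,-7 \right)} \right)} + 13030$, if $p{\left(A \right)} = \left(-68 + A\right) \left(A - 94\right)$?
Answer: $20257$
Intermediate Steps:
$p{\left(A \right)} = \left(-94 + A\right) \left(-68 + A\right)$ ($p{\left(A \right)} = \left(-68 + A\right) \left(-94 + A\right) = \left(-94 + A\right) \left(-68 + A\right)$)
$p{\left(s{\left(0,-7 \right)} \right)} + 13030 = \left(6392 + \left(-12 - -7\right)^{2} - 162 \left(-12 - -7\right)\right) + 13030 = \left(6392 + \left(-12 + 7\right)^{2} - 162 \left(-12 + 7\right)\right) + 13030 = \left(6392 + \left(-5\right)^{2} - -810\right) + 13030 = \left(6392 + 25 + 810\right) + 13030 = 7227 + 13030 = 20257$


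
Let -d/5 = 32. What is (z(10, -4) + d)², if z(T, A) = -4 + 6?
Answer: 24964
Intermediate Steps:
d = -160 (d = -5*32 = -160)
z(T, A) = 2
(z(10, -4) + d)² = (2 - 160)² = (-158)² = 24964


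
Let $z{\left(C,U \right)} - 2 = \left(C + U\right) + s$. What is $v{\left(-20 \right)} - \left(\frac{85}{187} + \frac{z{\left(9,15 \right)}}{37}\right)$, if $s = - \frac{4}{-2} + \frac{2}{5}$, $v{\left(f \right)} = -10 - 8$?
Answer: $- \frac{39117}{2035} \approx -19.222$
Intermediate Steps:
$v{\left(f \right)} = -18$
$s = \frac{12}{5}$ ($s = \left(-4\right) \left(- \frac{1}{2}\right) + 2 \cdot \frac{1}{5} = 2 + \frac{2}{5} = \frac{12}{5} \approx 2.4$)
$z{\left(C,U \right)} = \frac{22}{5} + C + U$ ($z{\left(C,U \right)} = 2 + \left(\left(C + U\right) + \frac{12}{5}\right) = 2 + \left(\frac{12}{5} + C + U\right) = \frac{22}{5} + C + U$)
$v{\left(-20 \right)} - \left(\frac{85}{187} + \frac{z{\left(9,15 \right)}}{37}\right) = -18 - \left(\frac{85}{187} + \frac{\frac{22}{5} + 9 + 15}{37}\right) = -18 - \left(85 \cdot \frac{1}{187} + \frac{142}{5} \cdot \frac{1}{37}\right) = -18 - \left(\frac{5}{11} + \frac{142}{185}\right) = -18 - \frac{2487}{2035} = - \frac{39117}{2035}$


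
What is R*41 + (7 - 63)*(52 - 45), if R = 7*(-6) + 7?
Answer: -1827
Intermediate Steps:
R = -35 (R = -42 + 7 = -35)
R*41 + (7 - 63)*(52 - 45) = -35*41 + (7 - 63)*(52 - 45) = -1435 - 56*7 = -1435 - 392 = -1827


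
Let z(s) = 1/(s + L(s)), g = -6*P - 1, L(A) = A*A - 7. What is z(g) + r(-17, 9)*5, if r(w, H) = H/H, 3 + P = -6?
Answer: 14276/2855 ≈ 5.0004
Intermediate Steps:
P = -9 (P = -3 - 6 = -9)
r(w, H) = 1
L(A) = -7 + A² (L(A) = A² - 7 = -7 + A²)
g = 53 (g = -6*(-9) - 1 = 54 - 1 = 53)
z(s) = 1/(-7 + s + s²) (z(s) = 1/(s + (-7 + s²)) = 1/(-7 + s + s²))
z(g) + r(-17, 9)*5 = 1/(-7 + 53 + 53²) + 1*5 = 1/(-7 + 53 + 2809) + 5 = 1/2855 + 5 = 14276/2855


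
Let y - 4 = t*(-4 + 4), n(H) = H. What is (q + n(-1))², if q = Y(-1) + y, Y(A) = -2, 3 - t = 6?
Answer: 1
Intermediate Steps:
t = -3 (t = 3 - 1*6 = 3 - 6 = -3)
y = 4 (y = 4 - 3*(-4 + 4) = 4 - 3*0 = 4 + 0 = 4)
q = 2 (q = -2 + 4 = 2)
(q + n(-1))² = (2 - 1)² = 1² = 1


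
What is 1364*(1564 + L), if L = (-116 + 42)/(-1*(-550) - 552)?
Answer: 2183764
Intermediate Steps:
L = 37 (L = -74/(550 - 552) = -74/(-2) = -74*(-½) = 37)
1364*(1564 + L) = 1364*(1564 + 37) = 1364*1601 = 2183764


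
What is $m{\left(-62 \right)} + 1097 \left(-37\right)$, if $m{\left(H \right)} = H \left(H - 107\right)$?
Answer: $-30111$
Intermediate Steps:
$m{\left(H \right)} = H \left(-107 + H\right)$
$m{\left(-62 \right)} + 1097 \left(-37\right) = - 62 \left(-107 - 62\right) + 1097 \left(-37\right) = \left(-62\right) \left(-169\right) - 40589 = 10478 - 40589 = -30111$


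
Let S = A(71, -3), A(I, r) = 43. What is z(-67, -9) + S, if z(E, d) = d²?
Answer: 124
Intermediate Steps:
S = 43
z(-67, -9) + S = (-9)² + 43 = 81 + 43 = 124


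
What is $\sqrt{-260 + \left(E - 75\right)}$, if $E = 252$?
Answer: $i \sqrt{83} \approx 9.1104 i$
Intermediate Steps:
$\sqrt{-260 + \left(E - 75\right)} = \sqrt{-260 + \left(252 - 75\right)} = \sqrt{-260 + 177} = \sqrt{-83} = i \sqrt{83}$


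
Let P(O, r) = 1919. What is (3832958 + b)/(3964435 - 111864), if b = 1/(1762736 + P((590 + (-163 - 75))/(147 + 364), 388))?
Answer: 6763848499491/6798458678005 ≈ 0.99491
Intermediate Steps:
b = 1/1764655 (b = 1/(1762736 + 1919) = 1/1764655 ≈ 5.6668e-7)
(3832958 + b)/(3964435 - 111864) = (3832958 + 1/1764655)/(3964435 - 111864) = (6763848499491/1764655)/3852571 = (6763848499491/1764655)*(1/3852571) = 6763848499491/6798458678005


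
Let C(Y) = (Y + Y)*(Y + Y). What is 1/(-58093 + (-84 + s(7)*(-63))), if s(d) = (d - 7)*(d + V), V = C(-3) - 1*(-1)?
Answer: -1/58177 ≈ -1.7189e-5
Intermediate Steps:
C(Y) = 4*Y² (C(Y) = (2*Y)*(2*Y) = 4*Y²)
V = 37 (V = 4*(-3)² - 1*(-1) = 4*9 + 1 = 36 + 1 = 37)
s(d) = (-7 + d)*(37 + d) (s(d) = (d - 7)*(d + 37) = (-7 + d)*(37 + d))
1/(-58093 + (-84 + s(7)*(-63))) = 1/(-58093 + (-84 + (-259 + 7² + 30*7)*(-63))) = 1/(-58093 + (-84 + (-259 + 49 + 210)*(-63))) = 1/(-58093 + (-84 + 0*(-63))) = 1/(-58093 + (-84 + 0)) = 1/(-58093 - 84) = 1/(-58177) = -1/58177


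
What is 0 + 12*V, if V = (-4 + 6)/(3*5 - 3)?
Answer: 2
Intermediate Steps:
V = ⅙ (V = 2/(15 - 3) = 2/12 = 2*(1/12) = ⅙ ≈ 0.16667)
0 + 12*V = 0 + 12*(⅙) = 0 + 2 = 2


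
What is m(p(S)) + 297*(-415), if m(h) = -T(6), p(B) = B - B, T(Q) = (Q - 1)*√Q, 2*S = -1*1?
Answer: -123255 - 5*√6 ≈ -1.2327e+5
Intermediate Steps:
S = -½ (S = (-1*1)/2 = (½)*(-1) = -½ ≈ -0.50000)
T(Q) = √Q*(-1 + Q) (T(Q) = (-1 + Q)*√Q = √Q*(-1 + Q))
p(B) = 0
m(h) = -5*√6 (m(h) = -√6*(-1 + 6) = -√6*5 = -5*√6)
m(p(S)) + 297*(-415) = -5*√6 + 297*(-415) = -5*√6 - 123255 = -123255 - 5*√6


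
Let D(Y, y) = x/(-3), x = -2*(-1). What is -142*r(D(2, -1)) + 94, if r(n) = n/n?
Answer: -48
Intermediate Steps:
x = 2
D(Y, y) = -⅔ (D(Y, y) = 2/(-3) = 2*(-⅓) = -⅔)
r(n) = 1
-142*r(D(2, -1)) + 94 = -142*1 + 94 = -142 + 94 = -48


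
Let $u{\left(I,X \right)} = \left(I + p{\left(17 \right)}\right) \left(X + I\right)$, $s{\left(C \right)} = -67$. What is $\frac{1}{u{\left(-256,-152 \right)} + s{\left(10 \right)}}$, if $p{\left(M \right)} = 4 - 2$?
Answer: $\frac{1}{103565} \approx 9.6558 \cdot 10^{-6}$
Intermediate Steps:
$p{\left(M \right)} = 2$ ($p{\left(M \right)} = 4 - 2 = 2$)
$u{\left(I,X \right)} = \left(2 + I\right) \left(I + X\right)$ ($u{\left(I,X \right)} = \left(I + 2\right) \left(X + I\right) = \left(2 + I\right) \left(I + X\right)$)
$\frac{1}{u{\left(-256,-152 \right)} + s{\left(10 \right)}} = \frac{1}{\left(\left(-256\right)^{2} + 2 \left(-256\right) + 2 \left(-152\right) - -38912\right) - 67} = \frac{1}{\left(65536 - 512 - 304 + 38912\right) - 67} = \frac{1}{103632 - 67} = \frac{1}{103565}$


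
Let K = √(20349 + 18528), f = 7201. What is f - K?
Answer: 7201 - √38877 ≈ 7003.8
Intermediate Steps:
K = √38877 ≈ 197.17
f - K = 7201 - √38877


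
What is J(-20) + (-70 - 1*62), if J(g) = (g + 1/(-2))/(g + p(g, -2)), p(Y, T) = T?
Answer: -5767/44 ≈ -131.07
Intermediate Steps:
J(g) = (-½ + g)/(-2 + g) (J(g) = (g + 1/(-2))/(g - 2) = (g - ½)/(-2 + g) = (-½ + g)/(-2 + g))
J(-20) + (-70 - 1*62) = (-½ - 20)/(-2 - 20) + (-70 - 1*62) = -41/2/(-22) + (-70 - 62) = -1/22*(-41/2) - 132 = 41/44 - 132 = -5767/44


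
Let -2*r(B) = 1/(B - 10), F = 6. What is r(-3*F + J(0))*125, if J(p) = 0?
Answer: 125/56 ≈ 2.2321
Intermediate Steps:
r(B) = -1/(2*(-10 + B)) (r(B) = -1/(2*(B - 10)) = -1/(2*(-10 + B)))
r(-3*F + J(0))*125 = -1/(-20 + 2*(-3*6 + 0))*125 = -1/(-20 + 2*(-18 + 0))*125 = -1/(-20 + 2*(-18))*125 = -1/(-20 - 36)*125 = -1/(-56)*125 = -1*(-1/56)*125 = (1/56)*125 = 125/56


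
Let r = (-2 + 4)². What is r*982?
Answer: 3928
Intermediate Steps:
r = 4 (r = 2² = 4)
r*982 = 4*982 = 3928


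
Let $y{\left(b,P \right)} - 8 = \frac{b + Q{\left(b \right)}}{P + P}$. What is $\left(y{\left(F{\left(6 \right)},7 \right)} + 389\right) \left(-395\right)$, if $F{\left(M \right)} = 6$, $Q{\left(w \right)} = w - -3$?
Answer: $- \frac{2201335}{14} \approx -1.5724 \cdot 10^{5}$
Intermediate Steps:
$Q{\left(w \right)} = 3 + w$ ($Q{\left(w \right)} = w + 3 = 3 + w$)
$y{\left(b,P \right)} = 8 + \frac{3 + 2 b}{2 P}$ ($y{\left(b,P \right)} = 8 + \frac{b + \left(3 + b\right)}{P + P} = 8 + \frac{3 + 2 b}{2 P}$)
$\left(y{\left(F{\left(6 \right)},7 \right)} + 389\right) \left(-395\right) = \left(\frac{\frac{3}{2} + 6 + 8 \cdot 7}{7} + 389\right) \left(-395\right) = \left(\frac{\frac{3}{2} + 6 + 56}{7} + 389\right) \left(-395\right) = \left(\frac{1}{7} \cdot \frac{127}{2} + 389\right) \left(-395\right) = \left(\frac{127}{14} + 389\right) \left(-395\right) = \frac{5573}{14} \left(-395\right) = - \frac{2201335}{14}$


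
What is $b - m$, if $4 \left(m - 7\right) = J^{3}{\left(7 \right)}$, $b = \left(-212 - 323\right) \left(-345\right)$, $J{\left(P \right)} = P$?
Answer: $\frac{737929}{4} \approx 1.8448 \cdot 10^{5}$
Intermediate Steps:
$b = 184575$ ($b = \left(-535\right) \left(-345\right) = 184575$)
$m = \frac{371}{4}$ ($m = 7 + \frac{7^{3}}{4} = 7 + \frac{1}{4} \cdot 343 = 7 + \frac{343}{4} = \frac{371}{4} \approx 92.75$)
$b - m = 184575 - \frac{371}{4} = \frac{737929}{4}$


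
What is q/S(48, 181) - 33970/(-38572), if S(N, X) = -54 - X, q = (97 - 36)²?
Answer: -67771731/4532210 ≈ -14.953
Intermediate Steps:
q = 3721 (q = 61² = 3721)
q/S(48, 181) - 33970/(-38572) = 3721/(-54 - 1*181) - 33970/(-38572) = 3721/(-54 - 181) - 33970*(-1/38572) = 3721/(-235) + 16985/19286 = 3721*(-1/235) + 16985/19286 = -3721/235 + 16985/19286 = -67771731/4532210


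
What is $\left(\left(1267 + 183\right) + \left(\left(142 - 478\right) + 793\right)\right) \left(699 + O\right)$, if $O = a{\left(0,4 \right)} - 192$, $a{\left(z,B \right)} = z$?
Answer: $966849$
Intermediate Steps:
$O = -192$ ($O = 0 - 192 = -192$)
$\left(\left(1267 + 183\right) + \left(\left(142 - 478\right) + 793\right)\right) \left(699 + O\right) = \left(\left(1267 + 183\right) + \left(\left(142 - 478\right) + 793\right)\right) \left(699 - 192\right) = \left(1450 + \left(-336 + 793\right)\right) 507 = \left(1450 + 457\right) 507 = 1907 \cdot 507 = 966849$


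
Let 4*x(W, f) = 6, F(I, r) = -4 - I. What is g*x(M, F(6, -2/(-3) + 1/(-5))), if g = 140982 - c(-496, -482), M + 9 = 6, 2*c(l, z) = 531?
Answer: 844299/4 ≈ 2.1107e+5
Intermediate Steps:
c(l, z) = 531/2 (c(l, z) = (½)*531 = 531/2)
M = -3 (M = -9 + 6 = -3)
x(W, f) = 3/2 (x(W, f) = (¼)*6 = 3/2)
g = 281433/2 (g = 140982 - 1*531/2 = 140982 - 531/2 = 281433/2 ≈ 1.4072e+5)
g*x(M, F(6, -2/(-3) + 1/(-5))) = (281433/2)*(3/2) = 844299/4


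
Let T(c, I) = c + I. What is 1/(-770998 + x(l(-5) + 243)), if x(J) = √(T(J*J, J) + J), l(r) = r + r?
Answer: -770998/594437861249 - √54755/594437861249 ≈ -1.2974e-6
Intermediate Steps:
l(r) = 2*r
T(c, I) = I + c
x(J) = √(J² + 2*J) (x(J) = √((J + J*J) + J) = √((J + J²) + J) = √(J² + 2*J))
1/(-770998 + x(l(-5) + 243)) = 1/(-770998 + √((2*(-5) + 243)*(2 + (2*(-5) + 243)))) = 1/(-770998 + √((-10 + 243)*(2 + (-10 + 243)))) = 1/(-770998 + √(233*(2 + 233))) = 1/(-770998 + √(233*235)) = 1/(-770998 + √54755)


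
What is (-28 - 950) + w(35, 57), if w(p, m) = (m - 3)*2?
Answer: -870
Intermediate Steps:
w(p, m) = -6 + 2*m (w(p, m) = (-3 + m)*2 = -6 + 2*m)
(-28 - 950) + w(35, 57) = (-28 - 950) + (-6 + 2*57) = -978 + (-6 + 114) = -978 + 108 = -870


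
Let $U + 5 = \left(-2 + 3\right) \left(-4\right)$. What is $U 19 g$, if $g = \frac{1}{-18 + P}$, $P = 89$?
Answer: $- \frac{171}{71} \approx -2.4085$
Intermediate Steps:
$U = -9$ ($U = -5 + \left(-2 + 3\right) \left(-4\right) = -5 + 1 \left(-4\right) = -5 - 4 = -9$)
$g = \frac{1}{71}$ ($g = \frac{1}{-18 + 89} = \frac{1}{71} \approx 0.014085$)
$U 19 g = \left(-9\right) 19 \cdot \frac{1}{71} = \left(-171\right) \frac{1}{71} = - \frac{171}{71}$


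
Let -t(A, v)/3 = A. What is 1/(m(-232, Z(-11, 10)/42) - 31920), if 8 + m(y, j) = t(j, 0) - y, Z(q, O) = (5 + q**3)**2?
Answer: -7/1101010 ≈ -6.3578e-6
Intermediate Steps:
t(A, v) = -3*A
m(y, j) = -8 - y - 3*j (m(y, j) = -8 + (-3*j - y) = -8 + (-y - 3*j) = -8 - y - 3*j)
1/(m(-232, Z(-11, 10)/42) - 31920) = 1/((-8 - 1*(-232) - 3*(5 + (-11)**3)**2/42) - 31920) = 1/((-8 + 232 - 3*(5 - 1331)**2/42) - 31920) = 1/((-8 + 232 - 3*(-1326)**2/42) - 31920) = 1/((-8 + 232 - 5274828/42) - 31920) = 1/((-8 + 232 - 3*293046/7) - 31920) = 1/((-8 + 232 - 879138/7) - 31920) = 1/(-877570/7 - 31920) = 1/(-1101010/7) = -7/1101010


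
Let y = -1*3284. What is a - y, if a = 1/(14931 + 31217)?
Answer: 151550033/46148 ≈ 3284.0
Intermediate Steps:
y = -3284
a = 1/46148 ≈ 2.1669e-5
a - y = 1/46148 - 1*(-3284) = 1/46148 + 3284 = 151550033/46148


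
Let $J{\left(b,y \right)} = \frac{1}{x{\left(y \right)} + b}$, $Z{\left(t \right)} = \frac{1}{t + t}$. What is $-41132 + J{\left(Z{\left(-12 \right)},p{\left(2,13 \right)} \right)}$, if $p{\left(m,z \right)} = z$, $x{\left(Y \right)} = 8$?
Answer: $- \frac{7856188}{191} \approx -41132.0$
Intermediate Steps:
$Z{\left(t \right)} = \frac{1}{2 t}$
$J{\left(b,y \right)} = \frac{1}{8 + b}$
$-41132 + J{\left(Z{\left(-12 \right)},p{\left(2,13 \right)} \right)} = -41132 + \frac{1}{8 + \frac{1}{2 \left(-12\right)}} = -41132 + \frac{1}{8 + \frac{1}{2} \left(- \frac{1}{12}\right)} = -41132 + \frac{1}{8 - \frac{1}{24}} = -41132 + \frac{1}{\frac{191}{24}} = -41132 + \frac{24}{191} = - \frac{7856188}{191}$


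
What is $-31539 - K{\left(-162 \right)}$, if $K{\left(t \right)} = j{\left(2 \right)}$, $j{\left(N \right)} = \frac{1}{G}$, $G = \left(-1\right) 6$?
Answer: $- \frac{189233}{6} \approx -31539.0$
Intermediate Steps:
$G = -6$
$j{\left(N \right)} = - \frac{1}{6}$ ($j{\left(N \right)} = \frac{1}{-6} = - \frac{1}{6}$)
$K{\left(t \right)} = - \frac{1}{6}$
$-31539 - K{\left(-162 \right)} = -31539 - - \frac{1}{6} = -31539 + \frac{1}{6} = - \frac{189233}{6}$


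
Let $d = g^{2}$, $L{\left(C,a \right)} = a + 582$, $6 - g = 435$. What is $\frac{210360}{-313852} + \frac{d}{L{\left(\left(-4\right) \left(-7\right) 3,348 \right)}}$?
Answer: $\frac{4797166761}{24323530} \approx 197.22$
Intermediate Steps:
$g = -429$ ($g = 6 - 435 = -429$)
$L{\left(C,a \right)} = 582 + a$
$d = 184041$ ($d = \left(-429\right)^{2} = 184041$)
$\frac{210360}{-313852} + \frac{d}{L{\left(\left(-4\right) \left(-7\right) 3,348 \right)}} = \frac{210360}{-313852} + \frac{184041}{582 + 348} = 210360 \left(- \frac{1}{313852}\right) + \frac{184041}{930} = - \frac{52590}{78463} + 184041 \cdot \frac{1}{930} = - \frac{52590}{78463} + \frac{61347}{310} = \frac{4797166761}{24323530}$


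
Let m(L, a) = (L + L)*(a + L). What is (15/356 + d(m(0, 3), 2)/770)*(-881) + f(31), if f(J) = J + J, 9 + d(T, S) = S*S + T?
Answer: 838807/27412 ≈ 30.600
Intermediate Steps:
m(L, a) = 2*L*(L + a) (m(L, a) = (2*L)*(L + a) = 2*L*(L + a))
d(T, S) = -9 + T + S² (d(T, S) = -9 + (S*S + T) = -9 + (S² + T) = -9 + (T + S²) = -9 + T + S²)
f(J) = 2*J
(15/356 + d(m(0, 3), 2)/770)*(-881) + f(31) = (15/356 + (-9 + 2*0*(0 + 3) + 2²)/770)*(-881) + 2*31 = (15*(1/356) + (-9 + 2*0*3 + 4)*(1/770))*(-881) + 62 = (15/356 + (-9 + 0 + 4)*(1/770))*(-881) + 62 = (15/356 - 5*1/770)*(-881) + 62 = (15/356 - 1/154)*(-881) + 62 = (977/27412)*(-881) + 62 = -860737/27412 + 62 = 838807/27412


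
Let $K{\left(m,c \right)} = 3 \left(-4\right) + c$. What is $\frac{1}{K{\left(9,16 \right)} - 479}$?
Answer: $- \frac{1}{475} \approx -0.0021053$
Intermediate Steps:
$K{\left(m,c \right)} = -12 + c$
$\frac{1}{K{\left(9,16 \right)} - 479} = \frac{1}{\left(-12 + 16\right) - 479} = \frac{1}{4 - 479} = \frac{1}{-475} = - \frac{1}{475}$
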